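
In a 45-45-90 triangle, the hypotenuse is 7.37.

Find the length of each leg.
In a 45-45-90 triangle, hypotenuse = leg·√2  →  leg = hypotenuse/√2
leg = 7.37/√2 = 5.211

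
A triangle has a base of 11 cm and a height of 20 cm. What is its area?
Area = (1/2) * base * height
Area = (1/2) * 11 * 20
Area = 110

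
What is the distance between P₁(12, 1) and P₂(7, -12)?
Using the distance formula: d = sqrt((x₂-x₁)² + (y₂-y₁)²)
dx = 7 - 12 = -5
dy = (-12) - 1 = -13
d = sqrt((-5)² + (-13)²) = sqrt(25 + 169) = sqrt(194) = 13.93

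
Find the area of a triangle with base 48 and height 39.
Area = (1/2) * base * height
Area = (1/2) * 48 * 39
Area = 936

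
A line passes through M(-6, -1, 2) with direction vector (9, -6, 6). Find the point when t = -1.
P(-1) = (-6 + 9(-1), -1 + (-6)(-1), 2 + 6(-1)) = (-15, 5, -4)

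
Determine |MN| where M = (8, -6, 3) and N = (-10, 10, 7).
d = √[(-18)² + (16)² + (4)²] = √596 = 24.41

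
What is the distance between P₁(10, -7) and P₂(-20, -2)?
Using the distance formula: d = sqrt((x₂-x₁)² + (y₂-y₁)²)
dx = (-20) - 10 = -30
dy = (-2) - (-7) = 5
d = sqrt((-30)² + 5²) = sqrt(900 + 25) = sqrt(925) = 30.41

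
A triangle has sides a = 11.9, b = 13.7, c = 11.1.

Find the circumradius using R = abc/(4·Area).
s = (a+b+c)/2 = 18.35
Area = √(s(s-a)(s-b)(s-c)) = √(18.35·6.45·4.65·7.25) = 63.1675
R = abc/(4·Area) = (11.9·13.7·11.1)/(4·63.1675) = 1809.633/252.67 = 7.162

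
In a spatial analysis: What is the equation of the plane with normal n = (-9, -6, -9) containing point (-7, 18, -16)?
d = n·P = (-9)(-7) + (-6)(18) + (-9)(-16) = 99
Plane: -9x - 6y - 9z = 99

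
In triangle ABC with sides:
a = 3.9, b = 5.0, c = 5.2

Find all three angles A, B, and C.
By the law of cosines:
cos(A) = (b² + c² - a²)/(2bc) = 0.708269  →  A = 44.91°
cos(B) = (a² + c² - b²)/(2ac) = 0.425296  →  B = 64.83°
cos(C) = (a² + b² - c²)/(2ab) = 0.337692  →  C = 70.26°
Check: A + B + C = 180.0° ✓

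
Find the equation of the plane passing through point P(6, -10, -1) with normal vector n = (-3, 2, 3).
d = n·P = (-3)(6) + (2)(-10) + (3)(-1) = -41
Plane: -3x + 2y + 3z = -41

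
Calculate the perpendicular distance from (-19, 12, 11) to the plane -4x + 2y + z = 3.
d = |(-4)(-19) + 2(12) + 1(11) - (3)| / √((-4)² + 2² + 1²) = 108/√21 = 23.57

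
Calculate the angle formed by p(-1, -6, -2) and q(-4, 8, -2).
p·q = -40, |p|² = 41, |q|² = 84
cos θ = -40/√3444 ≈ -0.6816
θ ≈ 133.0°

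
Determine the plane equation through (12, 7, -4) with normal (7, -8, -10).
d = n·P = (7)(12) + (-8)(7) + (-10)(-4) = 68
Plane: 7x - 8y - 10z = 68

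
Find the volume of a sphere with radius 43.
Volume = (4/3) * pi * r³
Volume = (4/3) * pi * 43³
Volume = (4/3) * pi * 79507
Volume = 333038.14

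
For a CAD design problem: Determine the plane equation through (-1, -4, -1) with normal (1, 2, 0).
d = n·P = (1)(-1) + (2)(-4) + (0)(-1) = -9
Plane: x + 2y = -9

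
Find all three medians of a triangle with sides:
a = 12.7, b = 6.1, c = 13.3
Using m_x = ½√(2y² + 2z² - x²):
m_a = ½√(2·6.1² + 2·13.3² - 12.7²) = ½√266.91 = 8.169
m_b = ½√(2·12.7² + 2·13.3² - 6.1²) = ½√639.15 = 12.64
m_c = ½√(2·12.7² + 2·6.1² - 13.3²) = ½√220.11 = 7.418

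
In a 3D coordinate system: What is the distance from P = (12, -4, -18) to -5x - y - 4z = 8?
d = |(-5)(12) + (-1)(-4) + (-4)(-18) - (8)| / √((-5)² + (-1)² + (-4)²) = 8/√42 = 1.234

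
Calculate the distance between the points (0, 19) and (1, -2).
Using the distance formula: d = sqrt((x₂-x₁)² + (y₂-y₁)²)
dx = 1 - 0 = 1
dy = (-2) - 19 = -21
d = sqrt(1² + (-21)²) = sqrt(1 + 441) = sqrt(442) = 21.02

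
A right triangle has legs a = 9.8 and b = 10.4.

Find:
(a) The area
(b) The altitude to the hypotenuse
(a) Area = ½ab = ½·9.8·10.4 = 50.96
(b) Hypotenuse c = √(9.8² + 10.4²) = √204.2 = 14.2899
    Area = ½·c·h_c  →  h_c = 2·Area/c = 2·50.96/14.2899 = 7.132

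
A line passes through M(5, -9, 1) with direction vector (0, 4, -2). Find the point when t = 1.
P(1) = (5 + 0(1), -9 + 4(1), 1 + (-2)(1)) = (5, -5, -1)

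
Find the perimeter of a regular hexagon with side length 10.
Perimeter = number of sides * side length
Perimeter = 6 * 10
Perimeter = 60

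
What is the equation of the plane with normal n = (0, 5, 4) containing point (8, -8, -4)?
d = n·P = (0)(8) + (5)(-8) + (4)(-4) = -56
Plane: 5y + 4z = -56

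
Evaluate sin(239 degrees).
sin(239 degrees) = -0.8572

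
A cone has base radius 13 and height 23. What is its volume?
Volume = (1/3) * pi * r² * h
Volume = (1/3) * pi * 13² * 23
Volume = (1/3) * pi * 169 * 23
Volume = (1/3) * pi * 3887
Volume = 4070.46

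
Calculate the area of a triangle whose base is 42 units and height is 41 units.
Area = (1/2) * base * height
Area = (1/2) * 42 * 41
Area = 861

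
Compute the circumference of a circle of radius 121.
Circumference = 2 * pi * r
Circumference = 2 * pi * 121
Circumference = 760.27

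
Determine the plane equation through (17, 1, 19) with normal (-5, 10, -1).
d = n·P = (-5)(17) + (10)(1) + (-1)(19) = -94
Plane: -5x + 10y - z = -94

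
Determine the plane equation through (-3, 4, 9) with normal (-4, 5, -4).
d = n·P = (-4)(-3) + (5)(4) + (-4)(9) = -4
Plane: -4x + 5y - 4z = -4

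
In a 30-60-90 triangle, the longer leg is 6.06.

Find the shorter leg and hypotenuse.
In a 30-60-90 triangle, sides are in ratio 1 : √3 : 2.
Long leg = short leg·√3  →  short leg = 6.06/√3 = 3.499
Hypotenuse = 2·(short leg) = 2·6.06/√3 = 6.997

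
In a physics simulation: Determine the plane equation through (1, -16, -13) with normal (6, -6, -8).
d = n·P = (6)(1) + (-6)(-16) + (-8)(-13) = 206
Plane: 6x - 6y - 8z = 206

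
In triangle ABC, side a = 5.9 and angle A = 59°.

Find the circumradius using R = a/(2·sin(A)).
R = a/(2·sin(A)) = 5.9/(2·sin(59°))
R = 5.9/(2·0.857167) = 5.9/1.714335 = 3.442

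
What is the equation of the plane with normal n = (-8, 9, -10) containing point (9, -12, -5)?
d = n·P = (-8)(9) + (9)(-12) + (-10)(-5) = -130
Plane: -8x + 9y - 10z = -130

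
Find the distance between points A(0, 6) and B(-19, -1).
Using the distance formula: d = sqrt((x₂-x₁)² + (y₂-y₁)²)
dx = (-19) - 0 = -19
dy = (-1) - 6 = -7
d = sqrt((-19)² + (-7)²) = sqrt(361 + 49) = sqrt(410) = 20.25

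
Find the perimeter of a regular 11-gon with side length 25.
Perimeter = number of sides * side length
Perimeter = 11 * 25
Perimeter = 275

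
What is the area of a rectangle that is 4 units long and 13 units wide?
Area = length * width
Area = 4 * 13
Area = 52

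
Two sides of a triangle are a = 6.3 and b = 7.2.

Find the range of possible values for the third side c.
By the triangle inequality: |a - b| < c < a + b
|6.3 - 7.2| < c < 6.3 + 7.2
0.9 < c < 13.5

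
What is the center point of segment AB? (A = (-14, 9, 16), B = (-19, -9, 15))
Midpoint = ((-14-19)/2, (9-9)/2, (16+15)/2) = (-16.5, 0, 15.5)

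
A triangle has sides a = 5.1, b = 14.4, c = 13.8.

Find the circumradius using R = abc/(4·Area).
s = (a+b+c)/2 = 16.65
Area = √(s(s-a)(s-b)(s-c)) = √(16.65·11.55·2.25·2.85) = 35.1165
R = abc/(4·Area) = (5.1·14.4·13.8)/(4·35.1165) = 1013.472/140.466 = 7.215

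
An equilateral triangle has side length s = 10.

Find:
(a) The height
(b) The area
(a) Height h = s·√3/2 = 10·√3/2 = 8.66
(b) Area = (√3/4)·s² = (√3/4)·10² = (√3/4)·100 = 43.3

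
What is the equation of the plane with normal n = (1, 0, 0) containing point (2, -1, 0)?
d = n·P = (1)(2) + (0)(-1) + (0)(0) = 2
Plane: x = 2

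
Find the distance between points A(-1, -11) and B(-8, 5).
Using the distance formula: d = sqrt((x₂-x₁)² + (y₂-y₁)²)
dx = (-8) - (-1) = -7
dy = 5 - (-11) = 16
d = sqrt((-7)² + 16²) = sqrt(49 + 256) = sqrt(305) = 17.46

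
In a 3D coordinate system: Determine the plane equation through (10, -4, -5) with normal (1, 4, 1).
d = n·P = (1)(10) + (4)(-4) + (1)(-5) = -11
Plane: x + 4y + z = -11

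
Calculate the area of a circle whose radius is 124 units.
Area = pi * r²
Area = pi * 124²
Area = pi * 15376
Area = 48305.13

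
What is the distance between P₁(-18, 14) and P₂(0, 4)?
Using the distance formula: d = sqrt((x₂-x₁)² + (y₂-y₁)²)
dx = 0 - (-18) = 18
dy = 4 - 14 = -10
d = sqrt(18² + (-10)²) = sqrt(324 + 100) = sqrt(424) = 20.59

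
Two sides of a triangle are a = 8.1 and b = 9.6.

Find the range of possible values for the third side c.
By the triangle inequality: |a - b| < c < a + b
|8.1 - 9.6| < c < 8.1 + 9.6
1.5 < c < 17.7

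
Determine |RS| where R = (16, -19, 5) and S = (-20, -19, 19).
d = √[(-36)² + (0)² + (14)²] = √1492 = 38.63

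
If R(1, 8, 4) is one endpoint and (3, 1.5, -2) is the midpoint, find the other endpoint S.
S = (2×3 - 1, 2×1.5 - 8, 2×(-2) - 4) = (5, -5, -8)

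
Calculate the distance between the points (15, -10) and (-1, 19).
Using the distance formula: d = sqrt((x₂-x₁)² + (y₂-y₁)²)
dx = (-1) - 15 = -16
dy = 19 - (-10) = 29
d = sqrt((-16)² + 29²) = sqrt(256 + 841) = sqrt(1097) = 33.12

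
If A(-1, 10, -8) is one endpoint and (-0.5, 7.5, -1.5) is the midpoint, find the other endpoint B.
B = (2×(-0.5) - (-1), 2×7.5 - 10, 2×(-1.5) - (-8)) = (0, 5, 5)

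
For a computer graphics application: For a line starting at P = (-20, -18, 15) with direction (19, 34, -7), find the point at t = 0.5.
P(0.5) = (-20 + 19(0.5), -18 + 34(0.5), 15 + (-7)(0.5)) = (-10.5, -1, 11.5)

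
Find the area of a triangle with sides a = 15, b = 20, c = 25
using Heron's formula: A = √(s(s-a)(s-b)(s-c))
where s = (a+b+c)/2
s = (15+20+25)/2 = 30
A = √(30·15·10·5) = √22500 = 150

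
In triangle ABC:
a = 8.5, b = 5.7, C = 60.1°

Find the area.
Using A = ½ab·sin(C):
A = ½·8.5·5.7·sin(60.1°) = ½·48.45·0.866897 = 21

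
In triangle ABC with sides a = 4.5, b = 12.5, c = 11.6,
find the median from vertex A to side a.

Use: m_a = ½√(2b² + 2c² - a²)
m_a = ½√(2·12.5² + 2·11.6² - 4.5²)
m_a = ½√(312.5 + 269.12 - 20.25) = ½√561.37 = 11.85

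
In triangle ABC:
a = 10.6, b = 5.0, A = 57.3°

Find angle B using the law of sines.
sin(B)/b = sin(A)/a
sin(B) = b·sin(A)/a = 5.0·sin(57.3°)/10.6 = 0.396939
B = arcsin(0.396939) = 23.39°  (b ≤ a, so B ≤ A and the acute solution is unique)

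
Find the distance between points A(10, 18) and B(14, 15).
Using the distance formula: d = sqrt((x₂-x₁)² + (y₂-y₁)²)
dx = 14 - 10 = 4
dy = 15 - 18 = -3
d = sqrt(4² + (-3)²) = sqrt(16 + 9) = sqrt(25) = 5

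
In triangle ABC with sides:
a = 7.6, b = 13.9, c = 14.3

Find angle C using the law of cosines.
cos(C) = (a² + b² - c²)/(2ab)
cos(C) = (7.6² + 13.9² - 14.3²)/(2·7.6·13.9) = 46.48/211.28 = 0.219992
C = arccos(0.219992) = 77.29°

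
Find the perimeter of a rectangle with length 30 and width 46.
Perimeter = 2 * (length + width)
Perimeter = 2 * (30 + 46)
Perimeter = 2 * 76
Perimeter = 152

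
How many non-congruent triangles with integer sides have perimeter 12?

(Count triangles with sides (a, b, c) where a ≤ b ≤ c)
With a ≤ b ≤ c and a + b + c = 12, the triangle inequality a + b > c gives c < 12/2, so c ≤ 5.
Iterate a from 1 to ⌊p/3⌋ = 4; for each a, b ranges from a to ⌊(p−a)/2⌋ with c = p − a − b, keeping only c ≥ b.
Triples: (2, 5, 5), (3, 4, 5), (4, 4, 4)
Count = 3 triangles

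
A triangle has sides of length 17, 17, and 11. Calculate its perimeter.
Perimeter = sum of all sides
Perimeter = 17 + 17 + 11
Perimeter = 45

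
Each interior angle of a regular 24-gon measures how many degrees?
Interior angle of a regular n-gon = (n-2)*180/n
Interior angle = (24-2)*180/24
Interior angle = 22*180/24
Interior angle = 3960/24
Interior angle = 165 degrees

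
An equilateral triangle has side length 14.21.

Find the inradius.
For an equilateral triangle, r = s/(2√3) where s is the side.
r = 14.21/(2√3) = 14.21/3.464102 = 4.102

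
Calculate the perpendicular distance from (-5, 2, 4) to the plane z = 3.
d = |0(-5) + 0(2) + 1(4) - (3)| / √(0² + 0² + 1²) = 1/√1 = 1.0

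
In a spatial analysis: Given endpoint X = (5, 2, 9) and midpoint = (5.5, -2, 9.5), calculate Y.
Y = (2×5.5 - 5, 2×(-2) - 2, 2×9.5 - 9) = (6, -6, 10)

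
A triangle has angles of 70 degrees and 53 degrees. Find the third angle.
Sum of angles in a triangle = 180 degrees
Third angle = 180 - 70 - 53
Third angle = 57 degrees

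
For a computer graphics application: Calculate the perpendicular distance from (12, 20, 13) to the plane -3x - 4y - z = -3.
d = |(-3)(12) + (-4)(20) + (-1)(13) - (-3)| / √((-3)² + (-4)² + (-1)²) = 126/√26 = 24.71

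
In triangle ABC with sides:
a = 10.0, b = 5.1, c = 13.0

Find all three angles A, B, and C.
By the law of cosines:
cos(A) = (b² + c² - a²)/(2bc) = 0.716516  →  A = 44.23°
cos(B) = (a² + c² - b²)/(2ac) = 0.934577  →  B = 20.84°
cos(C) = (a² + b² - c²)/(2ab) = -0.421471  →  C = 114.9°
Check: A + B + C = 180.0° ✓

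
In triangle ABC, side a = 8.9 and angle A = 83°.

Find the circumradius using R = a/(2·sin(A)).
R = a/(2·sin(A)) = 8.9/(2·sin(83°))
R = 8.9/(2·0.992546) = 8.9/1.985092 = 4.483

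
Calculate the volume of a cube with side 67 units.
Volume = s³
Volume = 67³
Volume = 300763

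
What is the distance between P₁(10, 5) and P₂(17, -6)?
Using the distance formula: d = sqrt((x₂-x₁)² + (y₂-y₁)²)
dx = 17 - 10 = 7
dy = (-6) - 5 = -11
d = sqrt(7² + (-11)²) = sqrt(49 + 121) = sqrt(170) = 13.04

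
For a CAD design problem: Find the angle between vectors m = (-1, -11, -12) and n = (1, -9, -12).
m·n = 242, |m|² = 266, |n|² = 226
cos θ = 242/√60116 ≈ 0.987
θ ≈ 9.246°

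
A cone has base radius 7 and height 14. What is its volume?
Volume = (1/3) * pi * r² * h
Volume = (1/3) * pi * 7² * 14
Volume = (1/3) * pi * 49 * 14
Volume = (1/3) * pi * 686
Volume = 718.38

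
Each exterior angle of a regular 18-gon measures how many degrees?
Exterior angle of a regular n-gon = 360/n
Exterior angle = 360/18
Exterior angle = 20 degrees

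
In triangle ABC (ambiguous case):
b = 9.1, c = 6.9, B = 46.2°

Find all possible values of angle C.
sin(C)/c = sin(B)/b  →  sin(C) = c·sin(B)/b = 6.9·sin(46.2°)/9.1 = 0.547269
C₁ = arcsin(0.547269) = 33.18°,  C₂ = 180° - C₁ = 146.82°
Check C₂: A = 180° - 46.2° - 146.82° = -13.02° ≤ 0, rejected
C = 33.18° (one solution)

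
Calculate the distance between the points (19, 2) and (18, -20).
Using the distance formula: d = sqrt((x₂-x₁)² + (y₂-y₁)²)
dx = 18 - 19 = -1
dy = (-20) - 2 = -22
d = sqrt((-1)² + (-22)²) = sqrt(1 + 484) = sqrt(485) = 22.02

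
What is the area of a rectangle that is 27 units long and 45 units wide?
Area = length * width
Area = 27 * 45
Area = 1215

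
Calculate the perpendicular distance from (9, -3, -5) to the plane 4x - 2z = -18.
d = |4(9) + 0(-3) + (-2)(-5) - (-18)| / √(4² + 0² + (-2)²) = 64/√20 = 14.31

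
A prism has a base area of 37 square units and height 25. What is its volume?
Volume = base area * height
Volume = 37 * 25
Volume = 925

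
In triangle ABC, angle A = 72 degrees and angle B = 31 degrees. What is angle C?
Sum of angles in a triangle = 180 degrees
Third angle = 180 - 72 - 31
Third angle = 77 degrees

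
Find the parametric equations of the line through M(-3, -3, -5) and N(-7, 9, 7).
Direction vector d = N - M = (-4, 12, 12)
x = -3 - 4t, y = -3 + 12t, z = -5 + 12t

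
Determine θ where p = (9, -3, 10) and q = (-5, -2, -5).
p·q = -89, |p|² = 190, |q|² = 54
cos θ = -89/√10260 ≈ -0.8787
θ ≈ 151.5°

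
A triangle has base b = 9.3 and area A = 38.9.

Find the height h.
A = ½bh  →  h = 2A/b
h = 2·38.9/9.3 = 8.366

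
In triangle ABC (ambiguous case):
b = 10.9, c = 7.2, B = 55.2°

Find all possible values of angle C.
sin(C)/c = sin(B)/b  →  sin(C) = c·sin(B)/b = 7.2·sin(55.2°)/10.9 = 0.542410
C₁ = arcsin(0.542410) = 32.85°,  C₂ = 180° - C₁ = 147.15°
Check C₂: A = 180° - 55.2° - 147.15° = -22.35° ≤ 0, rejected
C = 32.85° (one solution)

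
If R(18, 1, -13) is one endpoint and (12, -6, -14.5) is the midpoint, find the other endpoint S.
S = (2×12 - 18, 2×(-6) - 1, 2×(-14.5) - (-13)) = (6, -13, -16)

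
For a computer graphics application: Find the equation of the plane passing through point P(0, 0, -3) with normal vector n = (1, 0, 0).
d = n·P = (1)(0) + (0)(0) + (0)(-3) = 0
Plane: x = 0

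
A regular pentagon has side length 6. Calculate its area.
For a regular 5-gon with side length s = 6:
Apothem a = s / (2*tan(pi/5)) = 6 / (2*tan(pi/5)) ≈ 4.1291
Perimeter P = 5 * 6 = 30
Area = (1/2) * P * a = (1/2) * 30 * 4.1291 = 61.94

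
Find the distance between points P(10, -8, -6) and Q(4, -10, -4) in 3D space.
d = √[(-6)² + (-2)² + (2)²] = √44 = 6.633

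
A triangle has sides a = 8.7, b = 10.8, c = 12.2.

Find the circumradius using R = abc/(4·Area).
s = (a+b+c)/2 = 15.85
Area = √(s(s-a)(s-b)(s-c)) = √(15.85·7.15·5.05·3.65) = 45.7046
R = abc/(4·Area) = (8.7·10.8·12.2)/(4·45.7046) = 1146.312/182.8184 = 6.27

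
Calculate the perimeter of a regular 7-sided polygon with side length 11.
Perimeter = number of sides * side length
Perimeter = 7 * 11
Perimeter = 77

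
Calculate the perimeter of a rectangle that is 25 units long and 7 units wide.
Perimeter = 2 * (length + width)
Perimeter = 2 * (25 + 7)
Perimeter = 2 * 32
Perimeter = 64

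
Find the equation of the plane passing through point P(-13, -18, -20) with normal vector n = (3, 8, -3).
d = n·P = (3)(-13) + (8)(-18) + (-3)(-20) = -123
Plane: 3x + 8y - 3z = -123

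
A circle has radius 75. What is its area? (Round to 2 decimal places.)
Area = pi * r²
Area = pi * 75²
Area = pi * 5625
Area = 17671.46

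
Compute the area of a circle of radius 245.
Area = pi * r²
Area = pi * 245²
Area = pi * 60025
Area = 188574.10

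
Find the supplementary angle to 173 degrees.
Supplementary angles sum to 180 degrees.
Other angle = 180 - 173
Other angle = 7 degrees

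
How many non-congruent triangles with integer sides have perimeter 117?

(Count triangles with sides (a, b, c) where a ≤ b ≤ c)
With a ≤ b ≤ c and a + b + c = 117, the triangle inequality a + b > c gives c < 117/2, so c ≤ 58.
Iterate a from 1 to ⌊p/3⌋ = 39; for each a, b ranges from a to ⌊(p−a)/2⌋ with c = p − a − b, keeping only c ≥ b.
Triples: (1, 58, 58), (2, 57, 58), (3, 56, 58), …
Count = 300 triangles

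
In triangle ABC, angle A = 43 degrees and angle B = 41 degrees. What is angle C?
Sum of angles in a triangle = 180 degrees
Third angle = 180 - 43 - 41
Third angle = 96 degrees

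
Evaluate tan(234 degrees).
tan(234 degrees) = 1.3764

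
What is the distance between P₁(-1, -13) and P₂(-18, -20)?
Using the distance formula: d = sqrt((x₂-x₁)² + (y₂-y₁)²)
dx = (-18) - (-1) = -17
dy = (-20) - (-13) = -7
d = sqrt((-17)² + (-7)²) = sqrt(289 + 49) = sqrt(338) = 18.38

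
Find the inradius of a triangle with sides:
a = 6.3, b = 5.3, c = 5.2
s = (a+b+c)/2 = (6.3+5.3+5.2)/2 = 8.4
Area = √(s(s-a)(s-b)(s-c)) = √(8.4·2.1·3.1·3.2) = 13.2283
r = Area/s = 13.2283/8.4 = 1.575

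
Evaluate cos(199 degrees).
cos(199 degrees) = -0.9455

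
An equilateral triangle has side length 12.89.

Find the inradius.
For an equilateral triangle, r = s/(2√3) where s is the side.
r = 12.89/(2√3) = 12.89/3.464102 = 3.721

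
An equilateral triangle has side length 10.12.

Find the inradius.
For an equilateral triangle, r = s/(2√3) where s is the side.
r = 10.12/(2√3) = 10.12/3.464102 = 2.921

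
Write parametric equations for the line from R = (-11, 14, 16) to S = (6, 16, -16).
Direction vector d = S - R = (17, 2, -32)
x = -11 + 17t, y = 14 + 2t, z = 16 - 32t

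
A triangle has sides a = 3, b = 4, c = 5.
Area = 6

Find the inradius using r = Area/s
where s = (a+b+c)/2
s = (3+4+5)/2 = 6
r = Area/s = 6/6 = 1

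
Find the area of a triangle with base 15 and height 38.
Area = (1/2) * base * height
Area = (1/2) * 15 * 38
Area = 285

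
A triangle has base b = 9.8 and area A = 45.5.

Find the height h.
A = ½bh  →  h = 2A/b
h = 2·45.5/9.8 = 9.286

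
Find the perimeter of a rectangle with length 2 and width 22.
Perimeter = 2 * (length + width)
Perimeter = 2 * (2 + 22)
Perimeter = 2 * 24
Perimeter = 48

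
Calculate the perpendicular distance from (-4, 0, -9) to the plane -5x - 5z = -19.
d = |(-5)(-4) + 0(0) + (-5)(-9) - (-19)| / √((-5)² + 0² + (-5)²) = 84/√50 = 11.88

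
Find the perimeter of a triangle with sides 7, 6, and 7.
Perimeter = sum of all sides
Perimeter = 7 + 6 + 7
Perimeter = 20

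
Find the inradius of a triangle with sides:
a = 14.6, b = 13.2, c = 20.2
s = (a+b+c)/2 = (14.6+13.2+20.2)/2 = 24
Area = √(s(s-a)(s-b)(s-c)) = √(24·9.4·10.8·3.8) = 96.2217
r = Area/s = 96.2217/24 = 4.009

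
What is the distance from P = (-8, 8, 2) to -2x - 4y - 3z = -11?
d = |(-2)(-8) + (-4)(8) + (-3)(2) - (-11)| / √((-2)² + (-4)² + (-3)²) = 11/√29 = 2.043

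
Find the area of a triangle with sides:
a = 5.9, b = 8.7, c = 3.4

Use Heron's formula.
s = (a+b+c)/2 = (5.9+8.7+3.4)/2 = 9
A = √(s(s-a)(s-b)(s-c)) = √(9·3.1·0.3·5.6)
A = √46.872 = 6.846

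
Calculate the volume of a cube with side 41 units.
Volume = s³
Volume = 41³
Volume = 68921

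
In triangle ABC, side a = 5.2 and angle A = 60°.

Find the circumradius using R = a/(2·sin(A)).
R = a/(2·sin(A)) = 5.2/(2·sin(60°))
R = 5.2/(2·0.866025) = 5.2/1.732051 = 3.002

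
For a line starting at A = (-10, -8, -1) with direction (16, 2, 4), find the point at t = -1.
P(-1) = (-10 + 16(-1), -8 + 2(-1), -1 + 4(-1)) = (-26, -10, -5)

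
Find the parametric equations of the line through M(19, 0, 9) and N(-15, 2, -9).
Direction vector d = N - M = (-34, 2, -18)
x = 19 - 34t, y = 0 + 2t, z = 9 - 18t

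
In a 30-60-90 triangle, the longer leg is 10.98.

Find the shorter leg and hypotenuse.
In a 30-60-90 triangle, sides are in ratio 1 : √3 : 2.
Long leg = short leg·√3  →  short leg = 10.98/√3 = 6.339
Hypotenuse = 2·(short leg) = 2·10.98/√3 = 12.68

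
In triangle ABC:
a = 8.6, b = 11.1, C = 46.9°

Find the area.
Using A = ½ab·sin(C):
A = ½·8.6·11.1·sin(46.9°) = ½·95.46·0.730162 = 34.85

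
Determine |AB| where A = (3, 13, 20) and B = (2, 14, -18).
d = √[(-1)² + (1)² + (-38)²] = √1446 = 38.03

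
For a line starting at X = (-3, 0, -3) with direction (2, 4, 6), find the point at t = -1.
P(-1) = (-3 + 2(-1), 0 + 4(-1), -3 + 6(-1)) = (-5, -4, -9)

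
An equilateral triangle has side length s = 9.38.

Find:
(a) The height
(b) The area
(a) Height h = s·√3/2 = 9.38·√3/2 = 8.123
(b) Area = (√3/4)·s² = (√3/4)·9.38² = (√3/4)·87.9844 = 38.1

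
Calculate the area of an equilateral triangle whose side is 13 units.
Area = (sqrt(3)/4) * s²
Area = (sqrt(3)/4) * 13²
Area = (sqrt(3)/4) * 169
Area = 73.18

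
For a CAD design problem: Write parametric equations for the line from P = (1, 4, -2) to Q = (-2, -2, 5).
Direction vector d = Q - P = (-3, -6, 7)
x = 1 - 3t, y = 4 - 6t, z = -2 + 7t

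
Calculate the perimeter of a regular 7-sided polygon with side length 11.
Perimeter = number of sides * side length
Perimeter = 7 * 11
Perimeter = 77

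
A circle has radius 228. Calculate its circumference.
Circumference = 2 * pi * r
Circumference = 2 * pi * 228
Circumference = 1432.57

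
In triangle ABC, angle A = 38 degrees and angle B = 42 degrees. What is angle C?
Sum of angles in a triangle = 180 degrees
Third angle = 180 - 38 - 42
Third angle = 100 degrees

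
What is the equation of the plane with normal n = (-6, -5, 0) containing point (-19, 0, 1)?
d = n·P = (-6)(-19) + (-5)(0) + (0)(1) = 114
Plane: -6x - 5y = 114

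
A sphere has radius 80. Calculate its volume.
Volume = (4/3) * pi * r³
Volume = (4/3) * pi * 80³
Volume = (4/3) * pi * 512000
Volume = 2144660.58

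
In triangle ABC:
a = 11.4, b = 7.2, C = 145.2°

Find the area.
Using A = ½ab·sin(C):
A = ½·11.4·7.2·sin(145.2°) = ½·82.08·0.570714 = 23.42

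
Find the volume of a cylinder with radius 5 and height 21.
Volume = pi * r² * h
Volume = pi * 5² * 21
Volume = pi * 25 * 21
Volume = pi * 525
Volume = 1649.34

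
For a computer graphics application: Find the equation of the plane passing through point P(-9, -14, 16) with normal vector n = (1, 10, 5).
d = n·P = (1)(-9) + (10)(-14) + (5)(16) = -69
Plane: x + 10y + 5z = -69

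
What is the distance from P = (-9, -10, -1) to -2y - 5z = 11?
d = |0(-9) + (-2)(-10) + (-5)(-1) - (11)| / √(0² + (-2)² + (-5)²) = 14/√29 = 2.6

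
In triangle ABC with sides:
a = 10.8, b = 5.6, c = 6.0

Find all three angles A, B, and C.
By the law of cosines:
cos(A) = (b² + c² - a²)/(2bc) = -0.733333  →  A = 137.2°
cos(B) = (a² + c² - b²)/(2ac) = 0.935802  →  B = 20.64°
cos(C) = (a² + b² - c²)/(2ab) = 0.925926  →  C = 22.19°
Check: A + B + C = 180.0° ✓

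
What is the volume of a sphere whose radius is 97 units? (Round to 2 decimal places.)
Volume = (4/3) * pi * r³
Volume = (4/3) * pi * 97³
Volume = (4/3) * pi * 912673
Volume = 3822995.72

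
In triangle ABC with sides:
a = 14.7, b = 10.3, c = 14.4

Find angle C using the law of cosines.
cos(C) = (a² + b² - c²)/(2ab)
cos(C) = (14.7² + 10.3² - 14.4²)/(2·14.7·10.3) = 114.82/302.82 = 0.379169
C = arccos(0.379169) = 67.72°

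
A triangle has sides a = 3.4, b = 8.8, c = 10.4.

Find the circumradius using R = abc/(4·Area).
s = (a+b+c)/2 = 11.3
Area = √(s(s-a)(s-b)(s-c)) = √(11.3·7.9·2.5·0.9) = 14.1724
R = abc/(4·Area) = (3.4·8.8·10.4)/(4·14.1724) = 311.168/56.6896 = 5.489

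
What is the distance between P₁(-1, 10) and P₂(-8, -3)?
Using the distance formula: d = sqrt((x₂-x₁)² + (y₂-y₁)²)
dx = (-8) - (-1) = -7
dy = (-3) - 10 = -13
d = sqrt((-7)² + (-13)²) = sqrt(49 + 169) = sqrt(218) = 14.76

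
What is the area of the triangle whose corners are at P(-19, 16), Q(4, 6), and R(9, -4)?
Using the coordinate formula: Area = (1/2)|x₁(y₂-y₃) + x₂(y₃-y₁) + x₃(y₁-y₂)|
Area = (1/2)|(-19)(6-(-4)) + 4((-4)-16) + 9(16-6)|
Area = (1/2)|(-19)*10 + 4*(-20) + 9*10|
Area = (1/2)|(-190) + (-80) + 90|
Area = (1/2)*180 = 90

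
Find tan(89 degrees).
tan(89 degrees) = 57.29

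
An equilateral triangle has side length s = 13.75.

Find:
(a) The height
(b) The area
(a) Height h = s·√3/2 = 13.75·√3/2 = 11.91
(b) Area = (√3/4)·s² = (√3/4)·13.75² = (√3/4)·189.062 = 81.87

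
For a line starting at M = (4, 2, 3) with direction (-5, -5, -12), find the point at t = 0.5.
P(0.5) = (4 + (-5)(0.5), 2 + (-5)(0.5), 3 + (-12)(0.5)) = (1.5, -0.5, -3)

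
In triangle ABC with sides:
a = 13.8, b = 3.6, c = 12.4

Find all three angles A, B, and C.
By the law of cosines:
cos(A) = (b² + c² - a²)/(2bc) = -0.265681  →  A = 105.4°
cos(B) = (a² + c² - b²)/(2ac) = 0.967859  →  B = 14.57°
cos(C) = (a² + b² - c²)/(2ab) = 0.499597  →  C = 60.03°
Check: A + B + C = 180.0° ✓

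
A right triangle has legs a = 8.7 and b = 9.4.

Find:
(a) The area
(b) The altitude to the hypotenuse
(a) Area = ½ab = ½·8.7·9.4 = 40.89
(b) Hypotenuse c = √(8.7² + 9.4²) = √164.05 = 12.8082
    Area = ½·c·h_c  →  h_c = 2·Area/c = 2·40.89/12.8082 = 6.385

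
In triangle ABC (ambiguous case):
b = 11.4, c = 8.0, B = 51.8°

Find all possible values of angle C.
sin(C)/c = sin(B)/b  →  sin(C) = c·sin(B)/b = 8.0·sin(51.8°)/11.4 = 0.551479
C₁ = arcsin(0.551479) = 33.47°,  C₂ = 180° - C₁ = 146.53°
Check C₂: A = 180° - 51.8° - 146.53° = -18.33° ≤ 0, rejected
C = 33.47° (one solution)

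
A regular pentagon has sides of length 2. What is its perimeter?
Perimeter = number of sides * side length
Perimeter = 5 * 2
Perimeter = 10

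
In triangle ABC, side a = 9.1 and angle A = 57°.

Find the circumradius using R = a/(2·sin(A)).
R = a/(2·sin(A)) = 9.1/(2·sin(57°))
R = 9.1/(2·0.838671) = 9.1/1.677341 = 5.425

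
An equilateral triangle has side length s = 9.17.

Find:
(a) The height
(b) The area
(a) Height h = s·√3/2 = 9.17·√3/2 = 7.941
(b) Area = (√3/4)·s² = (√3/4)·9.17² = (√3/4)·84.0889 = 36.41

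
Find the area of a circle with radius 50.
Area = pi * r²
Area = pi * 50²
Area = pi * 2500
Area = 7853.98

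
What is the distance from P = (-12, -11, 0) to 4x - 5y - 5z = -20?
d = |4(-12) + (-5)(-11) + (-5)(0) - (-20)| / √(4² + (-5)² + (-5)²) = 27/√66 = 3.323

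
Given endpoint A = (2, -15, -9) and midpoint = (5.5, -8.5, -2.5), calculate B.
B = (2×5.5 - 2, 2×(-8.5) - (-15), 2×(-2.5) - (-9)) = (9, -2, 4)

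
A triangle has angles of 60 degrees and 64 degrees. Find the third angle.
Sum of angles in a triangle = 180 degrees
Third angle = 180 - 60 - 64
Third angle = 56 degrees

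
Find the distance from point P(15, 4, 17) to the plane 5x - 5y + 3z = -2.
d = |5(15) + (-5)(4) + 3(17) - (-2)| / √(5² + (-5)² + 3²) = 108/√59 = 14.06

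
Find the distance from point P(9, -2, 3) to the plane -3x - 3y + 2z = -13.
d = |(-3)(9) + (-3)(-2) + 2(3) - (-13)| / √((-3)² + (-3)² + 2²) = 2/√22 = 0.4264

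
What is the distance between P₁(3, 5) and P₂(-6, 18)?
Using the distance formula: d = sqrt((x₂-x₁)² + (y₂-y₁)²)
dx = (-6) - 3 = -9
dy = 18 - 5 = 13
d = sqrt((-9)² + 13²) = sqrt(81 + 169) = sqrt(250) = 15.81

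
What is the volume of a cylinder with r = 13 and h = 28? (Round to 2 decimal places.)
Volume = pi * r² * h
Volume = pi * 13² * 28
Volume = pi * 169 * 28
Volume = pi * 4732
Volume = 14866.02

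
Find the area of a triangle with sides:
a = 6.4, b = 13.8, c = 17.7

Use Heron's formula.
s = (a+b+c)/2 = (6.4+13.8+17.7)/2 = 18.95
A = √(s(s-a)(s-b)(s-c)) = √(18.95·12.55·5.15·1.25)
A = √1530.98 = 39.13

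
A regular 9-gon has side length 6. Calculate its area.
For a regular 9-gon with side length s = 6:
Apothem a = s / (2*tan(pi/9)) = 6 / (2*tan(pi/9)) ≈ 8.24243
Perimeter P = 9 * 6 = 54
Area = (1/2) * P * a = (1/2) * 54 * 8.24243 = 222.55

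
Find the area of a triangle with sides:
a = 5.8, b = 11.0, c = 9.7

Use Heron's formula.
s = (a+b+c)/2 = (5.8+11.0+9.7)/2 = 13.25
A = √(s(s-a)(s-b)(s-c)) = √(13.25·7.45·2.25·3.55)
A = √788.466 = 28.08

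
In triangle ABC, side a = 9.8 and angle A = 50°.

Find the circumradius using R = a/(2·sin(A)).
R = a/(2·sin(A)) = 9.8/(2·sin(50°))
R = 9.8/(2·0.766044) = 9.8/1.532089 = 6.396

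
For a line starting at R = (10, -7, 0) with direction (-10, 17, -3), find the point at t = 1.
P(1) = (10 + (-10)(1), -7 + 17(1), 0 + (-3)(1)) = (0, 10, -3)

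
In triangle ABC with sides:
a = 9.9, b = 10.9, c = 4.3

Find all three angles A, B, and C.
By the law of cosines:
cos(A) = (b² + c² - a²)/(2bc) = 0.419138  →  A = 65.22°
cos(B) = (a² + c² - b²)/(2ac) = -0.027132  →  B = 91.55°
cos(C) = (a² + b² - c²)/(2ab) = 0.918960  →  C = 23.23°
Check: A + B + C = 180.0° ✓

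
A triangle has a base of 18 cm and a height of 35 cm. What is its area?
Area = (1/2) * base * height
Area = (1/2) * 18 * 35
Area = 315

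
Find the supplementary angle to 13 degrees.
Supplementary angles sum to 180 degrees.
Other angle = 180 - 13
Other angle = 167 degrees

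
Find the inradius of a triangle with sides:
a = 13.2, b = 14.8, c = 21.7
s = (a+b+c)/2 = (13.2+14.8+21.7)/2 = 24.85
Area = √(s(s-a)(s-b)(s-c)) = √(24.85·11.65·10.05·3.15) = 95.7336
r = Area/s = 95.7336/24.85 = 3.852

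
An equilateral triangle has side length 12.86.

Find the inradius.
For an equilateral triangle, r = s/(2√3) where s is the side.
r = 12.86/(2√3) = 12.86/3.464102 = 3.712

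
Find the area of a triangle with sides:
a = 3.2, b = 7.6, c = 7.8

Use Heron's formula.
s = (a+b+c)/2 = (3.2+7.6+7.8)/2 = 9.3
A = √(s(s-a)(s-b)(s-c)) = √(9.3·6.1·1.7·1.5)
A = √144.662 = 12.03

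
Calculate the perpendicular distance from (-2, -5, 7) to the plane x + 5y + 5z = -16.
d = |1(-2) + 5(-5) + 5(7) - (-16)| / √(1² + 5² + 5²) = 24/√51 = 3.361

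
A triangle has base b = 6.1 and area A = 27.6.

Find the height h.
A = ½bh  →  h = 2A/b
h = 2·27.6/6.1 = 9.049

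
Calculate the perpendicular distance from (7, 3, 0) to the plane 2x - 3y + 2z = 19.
d = |2(7) + (-3)(3) + 2(0) - (19)| / √(2² + (-3)² + 2²) = 14/√17 = 3.395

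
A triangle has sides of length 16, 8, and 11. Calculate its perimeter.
Perimeter = sum of all sides
Perimeter = 16 + 8 + 11
Perimeter = 35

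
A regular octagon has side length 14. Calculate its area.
For a regular 8-gon with side length s = 14:
Apothem a = s / (2*tan(pi/8)) = 14 / (2*tan(pi/8)) ≈ 16.8995
Perimeter P = 8 * 14 = 112
Area = (1/2) * P * a = (1/2) * 112 * 16.8995 = 946.37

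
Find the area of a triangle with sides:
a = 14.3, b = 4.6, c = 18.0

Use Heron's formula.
s = (a+b+c)/2 = (14.3+4.6+18.0)/2 = 18.45
A = √(s(s-a)(s-b)(s-c)) = √(18.45·4.15·13.85·0.45)
A = √477.207 = 21.85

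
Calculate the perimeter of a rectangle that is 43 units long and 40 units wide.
Perimeter = 2 * (length + width)
Perimeter = 2 * (43 + 40)
Perimeter = 2 * 83
Perimeter = 166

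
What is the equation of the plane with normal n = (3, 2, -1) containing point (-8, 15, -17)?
d = n·P = (3)(-8) + (2)(15) + (-1)(-17) = 23
Plane: 3x + 2y - z = 23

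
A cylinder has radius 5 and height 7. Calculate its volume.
Volume = pi * r² * h
Volume = pi * 5² * 7
Volume = pi * 25 * 7
Volume = pi * 175
Volume = 549.78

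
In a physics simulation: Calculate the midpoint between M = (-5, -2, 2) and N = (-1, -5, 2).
Midpoint = ((-5-1)/2, (-2-5)/2, (2+2)/2) = (-3, -3.5, 2)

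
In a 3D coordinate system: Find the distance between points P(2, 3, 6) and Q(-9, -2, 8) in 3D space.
d = √[(-11)² + (-5)² + (2)²] = √150 = 12.25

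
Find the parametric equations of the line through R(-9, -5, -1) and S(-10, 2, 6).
Direction vector d = S - R = (-1, 7, 7)
x = -9 - t, y = -5 + 7t, z = -1 + 7t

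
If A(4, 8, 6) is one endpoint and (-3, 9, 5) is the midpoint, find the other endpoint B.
B = (2×(-3) - 4, 2×9 - 8, 2×5 - 6) = (-10, 10, 4)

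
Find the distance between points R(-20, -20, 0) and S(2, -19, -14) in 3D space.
d = √[(22)² + (1)² + (-14)²] = √681 = 26.1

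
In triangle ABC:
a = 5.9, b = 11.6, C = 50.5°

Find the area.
Using A = ½ab·sin(C):
A = ½·5.9·11.6·sin(50.5°) = ½·68.44·0.771625 = 26.4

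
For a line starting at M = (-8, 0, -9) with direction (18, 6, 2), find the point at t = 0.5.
P(0.5) = (-8 + 18(0.5), 0 + 6(0.5), -9 + 2(0.5)) = (1, 3, -8)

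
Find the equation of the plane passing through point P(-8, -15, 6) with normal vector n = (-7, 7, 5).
d = n·P = (-7)(-8) + (7)(-15) + (5)(6) = -19
Plane: -7x + 7y + 5z = -19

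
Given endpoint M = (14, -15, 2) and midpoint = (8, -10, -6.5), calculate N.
N = (2×8 - 14, 2×(-10) - (-15), 2×(-6.5) - 2) = (2, -5, -15)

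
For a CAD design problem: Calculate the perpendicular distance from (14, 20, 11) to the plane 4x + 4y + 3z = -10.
d = |4(14) + 4(20) + 3(11) - (-10)| / √(4² + 4² + 3²) = 179/√41 = 27.96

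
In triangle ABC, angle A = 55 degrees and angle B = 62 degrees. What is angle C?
Sum of angles in a triangle = 180 degrees
Third angle = 180 - 55 - 62
Third angle = 63 degrees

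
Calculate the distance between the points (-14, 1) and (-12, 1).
Using the distance formula: d = sqrt((x₂-x₁)² + (y₂-y₁)²)
dx = (-12) - (-14) = 2
dy = 1 - 1 = 0
d = sqrt(2² + 0²) = sqrt(4 + 0) = sqrt(4) = 2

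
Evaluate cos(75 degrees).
cos(75 degrees) = 0.2588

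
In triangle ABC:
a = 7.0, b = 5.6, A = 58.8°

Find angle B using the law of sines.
sin(B)/b = sin(A)/a
sin(B) = b·sin(A)/a = 5.6·sin(58.8°)/7.0 = 0.684291
B = arcsin(0.684291) = 43.18°  (b ≤ a, so B ≤ A and the acute solution is unique)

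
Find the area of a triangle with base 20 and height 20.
Area = (1/2) * base * height
Area = (1/2) * 20 * 20
Area = 200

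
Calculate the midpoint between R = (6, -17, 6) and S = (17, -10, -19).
Midpoint = ((6+17)/2, (-17-10)/2, (6-19)/2) = (11.5, -13.5, -6.5)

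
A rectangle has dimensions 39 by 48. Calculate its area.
Area = length * width
Area = 39 * 48
Area = 1872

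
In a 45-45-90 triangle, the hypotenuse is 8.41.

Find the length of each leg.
In a 45-45-90 triangle, hypotenuse = leg·√2  →  leg = hypotenuse/√2
leg = 8.41/√2 = 5.947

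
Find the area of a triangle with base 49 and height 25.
Area = (1/2) * base * height
Area = (1/2) * 49 * 25
Area = 612.50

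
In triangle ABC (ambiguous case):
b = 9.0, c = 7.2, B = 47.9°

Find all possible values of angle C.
sin(C)/c = sin(B)/b  →  sin(C) = c·sin(B)/b = 7.2·sin(47.9°)/9.0 = 0.593581
C₁ = arcsin(0.593581) = 36.41°,  C₂ = 180° - C₁ = 143.59°
Check C₂: A = 180° - 47.9° - 143.59° = -11.49° ≤ 0, rejected
C = 36.41° (one solution)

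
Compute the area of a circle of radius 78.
Area = pi * r²
Area = pi * 78²
Area = pi * 6084
Area = 19113.45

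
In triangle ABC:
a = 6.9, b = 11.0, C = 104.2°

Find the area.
Using A = ½ab·sin(C):
A = ½·6.9·11.0·sin(104.2°) = ½·75.9·0.969445 = 36.79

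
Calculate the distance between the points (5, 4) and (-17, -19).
Using the distance formula: d = sqrt((x₂-x₁)² + (y₂-y₁)²)
dx = (-17) - 5 = -22
dy = (-19) - 4 = -23
d = sqrt((-22)² + (-23)²) = sqrt(484 + 529) = sqrt(1013) = 31.83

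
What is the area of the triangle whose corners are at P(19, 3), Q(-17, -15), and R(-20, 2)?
Using the coordinate formula: Area = (1/2)|x₁(y₂-y₃) + x₂(y₃-y₁) + x₃(y₁-y₂)|
Area = (1/2)|19((-15)-2) + (-17)(2-3) + (-20)(3-(-15))|
Area = (1/2)|19*(-17) + (-17)*(-1) + (-20)*18|
Area = (1/2)|(-323) + 17 + (-360)|
Area = (1/2)*666 = 333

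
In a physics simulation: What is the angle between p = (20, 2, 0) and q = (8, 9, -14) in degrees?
p·q = 178, |p|² = 404, |q|² = 341
cos θ = 178/√137764 ≈ 0.4796
θ ≈ 61.34°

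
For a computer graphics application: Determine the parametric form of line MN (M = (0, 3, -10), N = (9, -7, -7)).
Direction vector d = N - M = (9, -10, 3)
x = 0 + 9t, y = 3 - 10t, z = -10 + 3t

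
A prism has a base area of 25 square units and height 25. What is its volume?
Volume = base area * height
Volume = 25 * 25
Volume = 625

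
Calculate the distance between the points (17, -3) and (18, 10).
Using the distance formula: d = sqrt((x₂-x₁)² + (y₂-y₁)²)
dx = 18 - 17 = 1
dy = 10 - (-3) = 13
d = sqrt(1² + 13²) = sqrt(1 + 169) = sqrt(170) = 13.04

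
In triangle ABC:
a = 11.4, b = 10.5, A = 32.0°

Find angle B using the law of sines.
sin(B)/b = sin(A)/a
sin(B) = b·sin(A)/a = 10.5·sin(32.0°)/11.4 = 0.488084
B = arcsin(0.488084) = 29.21°  (b ≤ a, so B ≤ A and the acute solution is unique)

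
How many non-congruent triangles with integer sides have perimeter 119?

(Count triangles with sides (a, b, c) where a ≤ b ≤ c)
With a ≤ b ≤ c and a + b + c = 119, the triangle inequality a + b > c gives c < 119/2, so c ≤ 59.
Iterate a from 1 to ⌊p/3⌋ = 39; for each a, b ranges from a to ⌊(p−a)/2⌋ with c = p − a − b, keeping only c ≥ b.
Triples: (1, 59, 59), (2, 58, 59), (3, 57, 59), …
Count = 310 triangles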